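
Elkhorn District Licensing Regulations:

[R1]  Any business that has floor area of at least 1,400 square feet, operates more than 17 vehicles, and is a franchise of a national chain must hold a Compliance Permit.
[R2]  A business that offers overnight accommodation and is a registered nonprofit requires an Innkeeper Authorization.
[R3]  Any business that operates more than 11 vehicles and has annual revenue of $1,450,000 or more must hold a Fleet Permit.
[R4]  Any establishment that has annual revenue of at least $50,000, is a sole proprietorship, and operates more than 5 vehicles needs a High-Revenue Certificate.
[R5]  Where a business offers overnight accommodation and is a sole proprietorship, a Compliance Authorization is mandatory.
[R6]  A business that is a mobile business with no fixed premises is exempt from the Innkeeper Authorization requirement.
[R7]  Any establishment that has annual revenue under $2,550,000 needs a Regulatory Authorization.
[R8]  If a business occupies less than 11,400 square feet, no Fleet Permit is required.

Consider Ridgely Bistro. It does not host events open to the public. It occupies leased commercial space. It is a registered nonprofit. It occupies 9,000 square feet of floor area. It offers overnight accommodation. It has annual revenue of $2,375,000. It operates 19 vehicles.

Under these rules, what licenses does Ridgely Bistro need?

[R1] floor area 9,000 square feet ≥ 1,400 square feet; vehicles 19 > 17; is a registered nonprofit (not: is a franchise of a national chain) → Compliance Permit not required.
[R2] offers overnight accommodation; is a registered nonprofit → Innkeeper Authorization required.
[R3] vehicles 19 > 11; revenue $2,375,000 ≥ $1,450,000 → Fleet Permit required.
[R4] revenue $2,375,000 ≥ $50,000; is a registered nonprofit (not: is a sole proprietorship); vehicles 19 > 5 → High-Revenue Certificate not required.
[R5] offers overnight accommodation; is a registered nonprofit (not: is a sole proprietorship) → Compliance Authorization not required.
[R6] occupies leased commercial space (not: is a mobile business with no fixed premises) → Innkeeper Authorization exemption does not apply.
[R7] revenue $2,375,000 < $2,550,000 → Regulatory Authorization required.
[R8] floor area 9,000 square feet < 11,400 square feet → exempt from Fleet Permit.

Innkeeper Authorization, Regulatory Authorization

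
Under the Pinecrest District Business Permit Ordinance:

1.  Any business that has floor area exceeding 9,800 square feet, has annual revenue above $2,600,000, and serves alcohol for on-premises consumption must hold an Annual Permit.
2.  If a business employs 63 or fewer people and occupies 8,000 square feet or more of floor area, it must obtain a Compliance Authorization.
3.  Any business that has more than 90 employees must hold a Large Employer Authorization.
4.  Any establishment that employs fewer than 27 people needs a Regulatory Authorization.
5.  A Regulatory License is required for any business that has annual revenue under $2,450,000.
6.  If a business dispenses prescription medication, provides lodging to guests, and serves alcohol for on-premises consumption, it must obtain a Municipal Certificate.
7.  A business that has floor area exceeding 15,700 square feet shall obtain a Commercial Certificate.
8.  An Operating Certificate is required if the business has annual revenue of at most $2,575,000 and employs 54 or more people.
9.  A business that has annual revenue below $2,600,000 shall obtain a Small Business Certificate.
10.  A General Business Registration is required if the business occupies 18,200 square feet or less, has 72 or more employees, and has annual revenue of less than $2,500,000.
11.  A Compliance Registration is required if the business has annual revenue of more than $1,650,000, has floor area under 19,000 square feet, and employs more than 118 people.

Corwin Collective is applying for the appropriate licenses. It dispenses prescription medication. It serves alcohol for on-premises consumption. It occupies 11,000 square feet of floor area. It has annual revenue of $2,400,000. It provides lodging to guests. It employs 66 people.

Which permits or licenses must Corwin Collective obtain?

Municipal Certificate, Operating Certificate, Regulatory License, Small Business Certificate

1. floor area 11,000 square feet > 9,800 square feet; revenue $2,400,000 ≤ $2,600,000; serves alcohol for on-premises consumption → Annual Permit not required.
2. employees 66 > 63; floor area 11,000 square feet ≥ 8,000 square feet → Compliance Authorization not required.
3. employees 66 ≤ 90 → Large Employer Authorization not required.
4. employees 66 ≥ 27 → Regulatory Authorization not required.
5. revenue $2,400,000 < $2,450,000 → Regulatory License required.
6. dispenses prescription medication; provides lodging to guests; serves alcohol for on-premises consumption → Municipal Certificate required.
7. floor area 11,000 square feet ≤ 15,700 square feet → Commercial Certificate not required.
8. revenue $2,400,000 ≤ $2,575,000; employees 66 ≥ 54 → Operating Certificate required.
9. revenue $2,400,000 < $2,600,000 → Small Business Certificate required.
10. floor area 11,000 square feet ≤ 18,200 square feet; employees 66 < 72; revenue $2,400,000 < $2,500,000 → General Business Registration not required.
11. revenue $2,400,000 > $1,650,000; floor area 11,000 square feet < 19,000 square feet; employees 66 ≤ 118 → Compliance Registration not required.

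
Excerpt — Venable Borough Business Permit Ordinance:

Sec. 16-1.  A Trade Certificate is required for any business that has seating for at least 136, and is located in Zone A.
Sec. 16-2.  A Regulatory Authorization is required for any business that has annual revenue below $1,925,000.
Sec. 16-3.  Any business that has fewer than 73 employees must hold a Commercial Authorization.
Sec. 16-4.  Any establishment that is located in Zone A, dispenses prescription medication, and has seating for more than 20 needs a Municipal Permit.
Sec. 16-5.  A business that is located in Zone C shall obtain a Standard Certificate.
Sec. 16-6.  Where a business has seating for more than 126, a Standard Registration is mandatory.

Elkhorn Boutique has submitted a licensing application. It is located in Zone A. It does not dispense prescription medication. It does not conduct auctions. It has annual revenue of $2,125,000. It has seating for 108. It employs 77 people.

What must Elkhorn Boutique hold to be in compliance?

Sec. 16-1. seating 108 < 136; is located in Zone A → Trade Certificate not required.
Sec. 16-2. revenue $2,125,000 ≥ $1,925,000 → Regulatory Authorization not required.
Sec. 16-3. employees 77 ≥ 73 → Commercial Authorization not required.
Sec. 16-4. is located in Zone A; does not dispense prescription medication; seating 108 > 20 → Municipal Permit not required.
Sec. 16-5. is located in Zone A (not: is located in Zone C) → Standard Certificate not required.
Sec. 16-6. seating 108 ≤ 126 → Standard Registration not required.

None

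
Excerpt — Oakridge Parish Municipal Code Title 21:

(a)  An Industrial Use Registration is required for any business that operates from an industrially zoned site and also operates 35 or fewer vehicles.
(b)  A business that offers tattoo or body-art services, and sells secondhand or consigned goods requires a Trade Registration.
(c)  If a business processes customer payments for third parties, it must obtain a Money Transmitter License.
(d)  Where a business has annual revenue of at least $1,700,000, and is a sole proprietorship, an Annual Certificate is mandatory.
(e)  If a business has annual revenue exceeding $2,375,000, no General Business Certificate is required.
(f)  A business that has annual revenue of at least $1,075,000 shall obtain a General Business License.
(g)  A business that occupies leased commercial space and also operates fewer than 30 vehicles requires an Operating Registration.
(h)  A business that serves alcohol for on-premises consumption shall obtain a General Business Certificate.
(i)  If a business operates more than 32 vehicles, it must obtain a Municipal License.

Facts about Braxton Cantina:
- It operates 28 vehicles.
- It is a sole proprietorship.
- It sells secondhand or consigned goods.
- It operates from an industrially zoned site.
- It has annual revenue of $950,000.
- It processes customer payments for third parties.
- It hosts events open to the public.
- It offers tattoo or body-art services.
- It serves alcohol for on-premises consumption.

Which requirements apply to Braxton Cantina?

(a) operates from an industrially zoned site; vehicles 28 ≤ 35 → Industrial Use Registration required.
(b) offers tattoo or body-art services; sells secondhand or consigned goods → Trade Registration required.
(c) processes customer payments for third parties → Money Transmitter License required.
(d) revenue $950,000 < $1,700,000; is a sole proprietorship → Annual Certificate not required.
(e) revenue $950,000 ≤ $2,375,000 → General Business Certificate exemption does not apply.
(f) revenue $950,000 < $1,075,000 → General Business License not required.
(g) operates from an industrially zoned site (not: occupies leased commercial space); vehicles 28 < 30 → Operating Registration not required.
(h) serves alcohol for on-premises consumption → General Business Certificate required.
(i) vehicles 28 ≤ 32 → Municipal License not required.

General Business Certificate, Industrial Use Registration, Money Transmitter License, Trade Registration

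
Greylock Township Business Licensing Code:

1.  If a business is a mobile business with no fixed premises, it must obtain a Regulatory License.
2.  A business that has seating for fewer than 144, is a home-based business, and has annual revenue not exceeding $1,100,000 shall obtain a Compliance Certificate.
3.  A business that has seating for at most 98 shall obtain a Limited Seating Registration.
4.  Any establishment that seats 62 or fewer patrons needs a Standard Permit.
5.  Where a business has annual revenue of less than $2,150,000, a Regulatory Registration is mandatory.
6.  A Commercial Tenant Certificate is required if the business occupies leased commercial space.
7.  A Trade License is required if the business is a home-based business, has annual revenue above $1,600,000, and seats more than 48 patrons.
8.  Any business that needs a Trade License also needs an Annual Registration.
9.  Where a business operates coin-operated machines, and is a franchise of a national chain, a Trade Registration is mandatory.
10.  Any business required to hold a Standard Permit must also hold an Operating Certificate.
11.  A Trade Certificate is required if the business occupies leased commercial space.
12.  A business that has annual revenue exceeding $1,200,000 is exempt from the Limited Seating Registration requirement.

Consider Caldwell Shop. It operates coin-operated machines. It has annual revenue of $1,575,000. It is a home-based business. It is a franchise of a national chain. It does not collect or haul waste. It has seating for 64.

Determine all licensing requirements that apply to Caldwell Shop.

1. is a home-based business (not: is a mobile business with no fixed premises) → Regulatory License not required.
2. seating 64 < 144; is a home-based business; revenue $1,575,000 > $1,100,000 → Compliance Certificate not required.
3. seating 64 ≤ 98 → Limited Seating Registration required.
4. seating 64 > 62 → Standard Permit not required.
5. revenue $1,575,000 < $2,150,000 → Regulatory Registration required.
6. is a home-based business (not: occupies leased commercial space) → Commercial Tenant Certificate not required.
7. is a home-based business; revenue $1,575,000 ≤ $1,600,000; seating 64 > 48 → Trade License not required.
8. Trade License is not required → no effect.
9. operates coin-operated machines; is a franchise of a national chain → Trade Registration required.
10. Standard Permit is not required → no effect.
11. is a home-based business (not: occupies leased commercial space) → Trade Certificate not required.
12. revenue $1,575,000 > $1,200,000 → exempt from Limited Seating Registration.

Regulatory Registration, Trade Registration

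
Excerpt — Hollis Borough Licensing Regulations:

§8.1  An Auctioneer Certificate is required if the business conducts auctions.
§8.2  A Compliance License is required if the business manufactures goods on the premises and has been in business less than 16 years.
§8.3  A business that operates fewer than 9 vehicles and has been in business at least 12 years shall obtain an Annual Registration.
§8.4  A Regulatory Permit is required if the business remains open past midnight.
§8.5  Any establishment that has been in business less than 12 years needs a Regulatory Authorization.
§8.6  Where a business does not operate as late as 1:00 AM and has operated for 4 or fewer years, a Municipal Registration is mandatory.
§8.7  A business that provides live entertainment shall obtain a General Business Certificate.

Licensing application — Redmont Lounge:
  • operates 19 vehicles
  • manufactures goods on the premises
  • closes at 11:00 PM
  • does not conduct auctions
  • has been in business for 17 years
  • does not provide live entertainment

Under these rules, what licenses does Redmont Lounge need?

None

§8.1 does not conduct auctions → Auctioneer Certificate not required.
§8.2 manufactures goods on the premises; years in business 17 ≥ 16 → Compliance License not required.
§8.3 vehicles 19 ≥ 9; years in business 17 ≥ 12 → Annual Registration not required.
§8.4 closes 11:00 PM, at/before midnight → Regulatory Permit not required.
§8.5 years in business 17 ≥ 12 → Regulatory Authorization not required.
§8.6 closes 11:00 PM, at/before 1:00 AM; years in business 17 > 4 → Municipal Registration not required.
§8.7 does not provide live entertainment → General Business Certificate not required.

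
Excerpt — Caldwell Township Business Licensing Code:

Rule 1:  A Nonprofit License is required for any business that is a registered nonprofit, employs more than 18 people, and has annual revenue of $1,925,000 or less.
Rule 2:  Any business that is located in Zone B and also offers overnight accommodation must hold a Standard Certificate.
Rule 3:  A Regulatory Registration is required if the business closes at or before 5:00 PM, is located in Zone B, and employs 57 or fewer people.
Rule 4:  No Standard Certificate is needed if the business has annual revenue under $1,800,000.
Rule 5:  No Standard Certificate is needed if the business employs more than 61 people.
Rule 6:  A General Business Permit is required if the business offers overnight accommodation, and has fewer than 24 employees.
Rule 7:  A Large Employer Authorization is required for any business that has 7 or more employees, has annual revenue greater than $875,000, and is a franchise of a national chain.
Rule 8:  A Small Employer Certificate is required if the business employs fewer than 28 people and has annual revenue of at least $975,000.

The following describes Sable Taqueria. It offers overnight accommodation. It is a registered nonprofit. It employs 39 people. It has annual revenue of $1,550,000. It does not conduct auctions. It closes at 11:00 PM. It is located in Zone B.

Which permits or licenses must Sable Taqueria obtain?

Nonprofit License

Rule 1: is a registered nonprofit; employees 39 > 18; revenue $1,550,000 ≤ $1,925,000 → Nonprofit License required.
Rule 2: is located in Zone B; offers overnight accommodation → Standard Certificate required.
Rule 3: closes 11:00 PM, after 5:00 PM; is located in Zone B; employees 39 ≤ 57 → Regulatory Registration not required.
Rule 4: revenue $1,550,000 < $1,800,000 → exempt from Standard Certificate.
Rule 5: employees 39 ≤ 61 → Standard Certificate exemption does not apply.
Rule 6: offers overnight accommodation; employees 39 ≥ 24 → General Business Permit not required.
Rule 7: employees 39 ≥ 7; revenue $1,550,000 > $875,000; is a registered nonprofit (not: is a franchise of a national chain) → Large Employer Authorization not required.
Rule 8: employees 39 ≥ 28; revenue $1,550,000 ≥ $975,000 → Small Employer Certificate not required.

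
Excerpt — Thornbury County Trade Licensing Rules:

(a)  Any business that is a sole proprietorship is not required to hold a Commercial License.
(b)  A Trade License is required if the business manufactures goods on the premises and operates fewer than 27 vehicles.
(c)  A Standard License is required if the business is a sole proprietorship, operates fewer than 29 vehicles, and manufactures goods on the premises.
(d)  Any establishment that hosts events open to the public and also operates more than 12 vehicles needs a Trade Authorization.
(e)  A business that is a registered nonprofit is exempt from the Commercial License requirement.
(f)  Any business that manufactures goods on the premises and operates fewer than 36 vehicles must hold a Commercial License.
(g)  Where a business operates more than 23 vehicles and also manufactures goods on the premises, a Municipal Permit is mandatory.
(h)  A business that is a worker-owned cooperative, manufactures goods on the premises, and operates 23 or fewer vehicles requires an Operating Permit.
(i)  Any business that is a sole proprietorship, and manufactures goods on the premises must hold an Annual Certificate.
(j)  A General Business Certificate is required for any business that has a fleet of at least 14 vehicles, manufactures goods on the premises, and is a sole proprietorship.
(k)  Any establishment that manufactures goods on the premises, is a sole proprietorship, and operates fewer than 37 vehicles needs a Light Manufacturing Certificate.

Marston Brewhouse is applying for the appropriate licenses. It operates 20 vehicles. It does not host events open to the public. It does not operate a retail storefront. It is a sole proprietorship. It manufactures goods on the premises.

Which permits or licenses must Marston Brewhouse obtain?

Annual Certificate, General Business Certificate, Light Manufacturing Certificate, Standard License, Trade License

(a) is a sole proprietorship → exempt from Commercial License.
(b) manufactures goods on the premises; vehicles 20 < 27 → Trade License required.
(c) is a sole proprietorship; vehicles 20 < 29; manufactures goods on the premises → Standard License required.
(d) does not host events open to the public; vehicles 20 > 12 → Trade Authorization not required.
(e) is a sole proprietorship (not: is a registered nonprofit) → Commercial License exemption does not apply.
(f) manufactures goods on the premises; vehicles 20 < 36 → Commercial License required.
(g) vehicles 20 ≤ 23; manufactures goods on the premises → Municipal Permit not required.
(h) is a sole proprietorship (not: is a worker-owned cooperative); manufactures goods on the premises; vehicles 20 ≤ 23 → Operating Permit not required.
(i) is a sole proprietorship; manufactures goods on the premises → Annual Certificate required.
(j) vehicles 20 ≥ 14; manufactures goods on the premises; is a sole proprietorship → General Business Certificate required.
(k) manufactures goods on the premises; is a sole proprietorship; vehicles 20 < 37 → Light Manufacturing Certificate required.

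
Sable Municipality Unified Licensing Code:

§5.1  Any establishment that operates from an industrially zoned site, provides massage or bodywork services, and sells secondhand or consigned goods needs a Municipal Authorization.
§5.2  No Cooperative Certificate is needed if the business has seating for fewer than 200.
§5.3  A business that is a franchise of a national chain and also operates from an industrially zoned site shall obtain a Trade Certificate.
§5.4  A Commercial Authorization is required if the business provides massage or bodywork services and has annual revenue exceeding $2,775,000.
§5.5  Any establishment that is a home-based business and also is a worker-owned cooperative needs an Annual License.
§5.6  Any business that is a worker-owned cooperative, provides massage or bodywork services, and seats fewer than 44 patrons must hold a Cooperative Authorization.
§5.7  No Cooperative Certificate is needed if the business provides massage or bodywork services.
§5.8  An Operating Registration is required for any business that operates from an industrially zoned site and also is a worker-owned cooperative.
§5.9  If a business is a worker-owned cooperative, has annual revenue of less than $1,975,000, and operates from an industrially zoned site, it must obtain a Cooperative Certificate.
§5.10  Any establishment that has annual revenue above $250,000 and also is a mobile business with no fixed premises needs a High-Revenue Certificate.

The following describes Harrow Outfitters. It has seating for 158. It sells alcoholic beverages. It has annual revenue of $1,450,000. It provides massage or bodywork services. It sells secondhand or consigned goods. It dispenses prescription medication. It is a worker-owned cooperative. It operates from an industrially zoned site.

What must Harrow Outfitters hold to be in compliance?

Municipal Authorization, Operating Registration

§5.1 operates from an industrially zoned site; provides massage or bodywork services; sells secondhand or consigned goods → Municipal Authorization required.
§5.2 seating 158 < 200 → exempt from Cooperative Certificate.
§5.3 is a worker-owned cooperative (not: is a franchise of a national chain); operates from an industrially zoned site → Trade Certificate not required.
§5.4 provides massage or bodywork services; revenue $1,450,000 ≤ $2,775,000 → Commercial Authorization not required.
§5.5 operates from an industrially zoned site (not: is a home-based business); is a worker-owned cooperative → Annual License not required.
§5.6 is a worker-owned cooperative; provides massage or bodywork services; seating 158 ≥ 44 → Cooperative Authorization not required.
§5.7 provides massage or bodywork services → exempt from Cooperative Certificate.
§5.8 operates from an industrially zoned site; is a worker-owned cooperative → Operating Registration required.
§5.9 is a worker-owned cooperative; revenue $1,450,000 < $1,975,000; operates from an industrially zoned site → Cooperative Certificate required.
§5.10 revenue $1,450,000 > $250,000; operates from an industrially zoned site (not: is a mobile business with no fixed premises) → High-Revenue Certificate not required.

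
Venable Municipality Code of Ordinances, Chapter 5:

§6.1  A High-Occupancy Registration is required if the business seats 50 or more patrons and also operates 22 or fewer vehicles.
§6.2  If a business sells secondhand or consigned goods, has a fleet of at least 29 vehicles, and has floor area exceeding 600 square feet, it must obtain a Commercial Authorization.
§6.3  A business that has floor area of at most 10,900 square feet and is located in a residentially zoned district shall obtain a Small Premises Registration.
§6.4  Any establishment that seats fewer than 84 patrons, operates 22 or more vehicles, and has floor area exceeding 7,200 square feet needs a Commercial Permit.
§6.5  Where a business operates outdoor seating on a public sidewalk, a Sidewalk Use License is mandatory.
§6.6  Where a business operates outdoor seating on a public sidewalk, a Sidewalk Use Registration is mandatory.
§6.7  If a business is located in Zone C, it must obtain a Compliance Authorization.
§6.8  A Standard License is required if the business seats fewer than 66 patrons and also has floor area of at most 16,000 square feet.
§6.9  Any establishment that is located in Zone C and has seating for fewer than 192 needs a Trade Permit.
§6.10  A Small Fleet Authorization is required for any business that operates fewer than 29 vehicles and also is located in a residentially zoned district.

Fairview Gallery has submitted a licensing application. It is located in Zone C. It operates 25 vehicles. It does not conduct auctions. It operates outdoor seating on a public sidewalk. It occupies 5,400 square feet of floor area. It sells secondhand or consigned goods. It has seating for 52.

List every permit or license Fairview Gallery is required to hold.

Compliance Authorization, Sidewalk Use License, Sidewalk Use Registration, Standard License, Trade Permit

§6.1 seating 52 ≥ 50; vehicles 25 > 22 → High-Occupancy Registration not required.
§6.2 sells secondhand or consigned goods; vehicles 25 < 29; floor area 5,400 square feet > 600 square feet → Commercial Authorization not required.
§6.3 floor area 5,400 square feet ≤ 10,900 square feet; is located in Zone C (not: is located in a residentially zoned district) → Small Premises Registration not required.
§6.4 seating 52 < 84; vehicles 25 ≥ 22; floor area 5,400 square feet ≤ 7,200 square feet → Commercial Permit not required.
§6.5 operates outdoor seating on a public sidewalk → Sidewalk Use License required.
§6.6 operates outdoor seating on a public sidewalk → Sidewalk Use Registration required.
§6.7 is located in Zone C → Compliance Authorization required.
§6.8 seating 52 < 66; floor area 5,400 square feet ≤ 16,000 square feet → Standard License required.
§6.9 is located in Zone C; seating 52 < 192 → Trade Permit required.
§6.10 vehicles 25 < 29; is located in Zone C (not: is located in a residentially zoned district) → Small Fleet Authorization not required.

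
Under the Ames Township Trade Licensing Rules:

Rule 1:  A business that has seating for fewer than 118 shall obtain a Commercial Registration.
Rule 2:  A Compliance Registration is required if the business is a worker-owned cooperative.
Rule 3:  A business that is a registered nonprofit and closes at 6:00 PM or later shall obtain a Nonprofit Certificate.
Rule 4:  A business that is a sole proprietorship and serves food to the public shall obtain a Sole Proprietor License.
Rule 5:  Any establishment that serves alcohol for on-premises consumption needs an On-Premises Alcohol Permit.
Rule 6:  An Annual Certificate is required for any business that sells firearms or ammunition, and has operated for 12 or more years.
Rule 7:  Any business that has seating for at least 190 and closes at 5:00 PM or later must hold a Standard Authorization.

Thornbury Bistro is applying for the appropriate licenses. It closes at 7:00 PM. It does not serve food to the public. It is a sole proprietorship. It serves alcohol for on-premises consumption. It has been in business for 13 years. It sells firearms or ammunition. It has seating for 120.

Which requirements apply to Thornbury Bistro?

Annual Certificate, On-Premises Alcohol Permit

Rule 1: seating 120 ≥ 118 → Commercial Registration not required.
Rule 2: is a sole proprietorship (not: is a worker-owned cooperative) → Compliance Registration not required.
Rule 3: is a sole proprietorship (not: is a registered nonprofit); closes 7:00 PM, after 6:00 PM → Nonprofit Certificate not required.
Rule 4: is a sole proprietorship; does not serve food to the public → Sole Proprietor License not required.
Rule 5: serves alcohol for on-premises consumption → On-Premises Alcohol Permit required.
Rule 6: sells firearms or ammunition; years in business 13 ≥ 12 → Annual Certificate required.
Rule 7: seating 120 < 190; closes 7:00 PM, after 5:00 PM → Standard Authorization not required.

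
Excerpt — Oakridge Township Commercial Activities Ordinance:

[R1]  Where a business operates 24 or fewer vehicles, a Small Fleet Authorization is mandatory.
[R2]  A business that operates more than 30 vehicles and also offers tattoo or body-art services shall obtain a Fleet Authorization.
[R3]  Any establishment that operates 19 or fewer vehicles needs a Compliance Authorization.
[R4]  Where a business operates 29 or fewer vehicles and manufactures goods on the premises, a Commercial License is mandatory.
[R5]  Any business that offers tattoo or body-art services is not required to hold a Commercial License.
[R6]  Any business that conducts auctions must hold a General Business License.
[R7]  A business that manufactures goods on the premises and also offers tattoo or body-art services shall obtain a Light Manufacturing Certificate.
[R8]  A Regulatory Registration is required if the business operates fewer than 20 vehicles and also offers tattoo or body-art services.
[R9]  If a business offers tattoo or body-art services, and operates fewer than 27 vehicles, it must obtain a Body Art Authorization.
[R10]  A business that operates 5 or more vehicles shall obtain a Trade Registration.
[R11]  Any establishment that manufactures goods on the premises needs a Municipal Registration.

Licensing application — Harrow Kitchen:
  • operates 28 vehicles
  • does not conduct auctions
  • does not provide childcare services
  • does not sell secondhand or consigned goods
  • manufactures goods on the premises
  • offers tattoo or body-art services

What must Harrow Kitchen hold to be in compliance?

[R1] vehicles 28 > 24 → Small Fleet Authorization not required.
[R2] vehicles 28 ≤ 30; offers tattoo or body-art services → Fleet Authorization not required.
[R3] vehicles 28 > 19 → Compliance Authorization not required.
[R4] vehicles 28 ≤ 29; manufactures goods on the premises → Commercial License required.
[R5] offers tattoo or body-art services → exempt from Commercial License.
[R6] does not conduct auctions → General Business License not required.
[R7] manufactures goods on the premises; offers tattoo or body-art services → Light Manufacturing Certificate required.
[R8] vehicles 28 ≥ 20; offers tattoo or body-art services → Regulatory Registration not required.
[R9] offers tattoo or body-art services; vehicles 28 ≥ 27 → Body Art Authorization not required.
[R10] vehicles 28 ≥ 5 → Trade Registration required.
[R11] manufactures goods on the premises → Municipal Registration required.

Light Manufacturing Certificate, Municipal Registration, Trade Registration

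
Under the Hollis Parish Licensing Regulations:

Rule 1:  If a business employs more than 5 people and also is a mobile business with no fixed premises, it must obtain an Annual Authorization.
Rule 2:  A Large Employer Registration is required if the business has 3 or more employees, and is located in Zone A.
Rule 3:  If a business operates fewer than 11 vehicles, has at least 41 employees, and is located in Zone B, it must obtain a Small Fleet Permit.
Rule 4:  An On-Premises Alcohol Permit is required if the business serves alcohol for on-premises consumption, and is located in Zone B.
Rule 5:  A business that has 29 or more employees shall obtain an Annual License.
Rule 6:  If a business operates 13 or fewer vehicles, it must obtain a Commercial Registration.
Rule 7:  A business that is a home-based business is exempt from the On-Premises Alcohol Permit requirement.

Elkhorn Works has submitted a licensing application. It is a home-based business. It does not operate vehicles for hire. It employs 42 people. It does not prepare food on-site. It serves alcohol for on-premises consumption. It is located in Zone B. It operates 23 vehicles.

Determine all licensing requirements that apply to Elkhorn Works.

Annual License

Rule 1: employees 42 > 5; is a home-based business (not: is a mobile business with no fixed premises) → Annual Authorization not required.
Rule 2: employees 42 ≥ 3; is located in Zone B (not: is located in Zone A) → Large Employer Registration not required.
Rule 3: vehicles 23 ≥ 11; employees 42 ≥ 41; is located in Zone B → Small Fleet Permit not required.
Rule 4: serves alcohol for on-premises consumption; is located in Zone B → On-Premises Alcohol Permit required.
Rule 5: employees 42 ≥ 29 → Annual License required.
Rule 6: vehicles 23 > 13 → Commercial Registration not required.
Rule 7: is a home-based business → exempt from On-Premises Alcohol Permit.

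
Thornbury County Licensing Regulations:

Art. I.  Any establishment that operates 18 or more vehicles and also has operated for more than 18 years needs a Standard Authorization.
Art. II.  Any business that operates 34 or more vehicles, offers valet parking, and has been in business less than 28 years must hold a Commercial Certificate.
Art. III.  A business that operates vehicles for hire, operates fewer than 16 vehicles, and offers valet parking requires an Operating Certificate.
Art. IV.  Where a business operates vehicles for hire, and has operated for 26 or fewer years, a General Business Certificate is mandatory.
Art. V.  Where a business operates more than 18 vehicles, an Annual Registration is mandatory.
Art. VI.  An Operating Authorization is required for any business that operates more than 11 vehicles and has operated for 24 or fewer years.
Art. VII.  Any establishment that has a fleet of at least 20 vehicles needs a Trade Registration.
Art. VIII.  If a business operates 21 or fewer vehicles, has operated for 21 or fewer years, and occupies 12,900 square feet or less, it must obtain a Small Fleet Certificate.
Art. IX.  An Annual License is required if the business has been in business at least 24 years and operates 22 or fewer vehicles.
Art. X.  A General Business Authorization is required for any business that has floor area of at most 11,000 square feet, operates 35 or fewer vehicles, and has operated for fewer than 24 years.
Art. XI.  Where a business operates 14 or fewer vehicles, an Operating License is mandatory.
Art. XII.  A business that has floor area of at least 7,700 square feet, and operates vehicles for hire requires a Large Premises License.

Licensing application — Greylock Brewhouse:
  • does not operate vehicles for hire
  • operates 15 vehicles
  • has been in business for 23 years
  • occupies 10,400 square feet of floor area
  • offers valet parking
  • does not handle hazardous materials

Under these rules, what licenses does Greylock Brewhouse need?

General Business Authorization, Operating Authorization

Art. I. vehicles 15 < 18; years in business 23 > 18 → Standard Authorization not required.
Art. II. vehicles 15 < 34; offers valet parking; years in business 23 < 28 → Commercial Certificate not required.
Art. III. does not operate vehicles for hire; vehicles 15 < 16; offers valet parking → Operating Certificate not required.
Art. IV. does not operate vehicles for hire; years in business 23 ≤ 26 → General Business Certificate not required.
Art. V. vehicles 15 ≤ 18 → Annual Registration not required.
Art. VI. vehicles 15 > 11; years in business 23 ≤ 24 → Operating Authorization required.
Art. VII. vehicles 15 < 20 → Trade Registration not required.
Art. VIII. vehicles 15 ≤ 21; years in business 23 > 21; floor area 10,400 square feet ≤ 12,900 square feet → Small Fleet Certificate not required.
Art. IX. years in business 23 < 24; vehicles 15 ≤ 22 → Annual License not required.
Art. X. floor area 10,400 square feet ≤ 11,000 square feet; vehicles 15 ≤ 35; years in business 23 < 24 → General Business Authorization required.
Art. XI. vehicles 15 > 14 → Operating License not required.
Art. XII. floor area 10,400 square feet ≥ 7,700 square feet; does not operate vehicles for hire → Large Premises License not required.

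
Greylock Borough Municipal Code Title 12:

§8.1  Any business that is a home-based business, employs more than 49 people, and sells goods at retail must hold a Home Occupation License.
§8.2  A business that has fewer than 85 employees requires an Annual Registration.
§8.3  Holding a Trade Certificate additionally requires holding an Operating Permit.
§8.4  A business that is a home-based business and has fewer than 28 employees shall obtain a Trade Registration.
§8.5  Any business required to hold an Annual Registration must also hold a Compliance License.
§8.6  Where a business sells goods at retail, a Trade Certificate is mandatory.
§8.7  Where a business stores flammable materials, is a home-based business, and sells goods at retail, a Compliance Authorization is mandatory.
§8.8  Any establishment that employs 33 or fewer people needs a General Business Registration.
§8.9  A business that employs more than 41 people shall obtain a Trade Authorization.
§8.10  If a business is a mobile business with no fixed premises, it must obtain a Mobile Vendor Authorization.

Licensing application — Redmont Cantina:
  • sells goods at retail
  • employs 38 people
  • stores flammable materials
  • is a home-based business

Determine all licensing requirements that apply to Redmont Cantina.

Annual Registration, Compliance Authorization, Compliance License, Operating Permit, Trade Certificate

§8.1 is a home-based business; employees 38 ≤ 49; sells goods at retail → Home Occupation License not required.
§8.2 employees 38 < 85 → Annual Registration required.
§8.3 Trade Certificate is required → Operating Permit also required.
§8.4 is a home-based business; employees 38 ≥ 28 → Trade Registration not required.
§8.5 Annual Registration is required → Compliance License also required.
§8.6 sells goods at retail → Trade Certificate required.
§8.7 stores flammable materials; is a home-based business; sells goods at retail → Compliance Authorization required.
§8.8 employees 38 > 33 → General Business Registration not required.
§8.9 employees 38 ≤ 41 → Trade Authorization not required.
§8.10 is a home-based business (not: is a mobile business with no fixed premises) → Mobile Vendor Authorization not required.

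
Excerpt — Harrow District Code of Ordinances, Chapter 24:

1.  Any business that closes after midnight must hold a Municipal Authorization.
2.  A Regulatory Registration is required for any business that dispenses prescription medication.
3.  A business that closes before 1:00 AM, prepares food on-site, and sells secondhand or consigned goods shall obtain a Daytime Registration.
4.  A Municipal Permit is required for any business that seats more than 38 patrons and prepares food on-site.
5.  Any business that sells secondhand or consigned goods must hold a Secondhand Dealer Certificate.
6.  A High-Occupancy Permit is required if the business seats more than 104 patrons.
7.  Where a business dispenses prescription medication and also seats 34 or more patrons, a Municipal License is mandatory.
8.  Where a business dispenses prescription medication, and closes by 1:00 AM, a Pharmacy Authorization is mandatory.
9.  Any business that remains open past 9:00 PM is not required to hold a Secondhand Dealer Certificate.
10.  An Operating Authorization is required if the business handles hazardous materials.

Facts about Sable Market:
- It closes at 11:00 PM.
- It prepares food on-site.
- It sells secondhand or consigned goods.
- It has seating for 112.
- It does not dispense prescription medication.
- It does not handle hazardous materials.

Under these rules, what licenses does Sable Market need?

Daytime Registration, High-Occupancy Permit, Municipal Permit

1. closes 11:00 PM, at/before midnight → Municipal Authorization not required.
2. does not dispense prescription medication → Regulatory Registration not required.
3. closes 11:00 PM, at/before 1:00 AM; prepares food on-site; sells secondhand or consigned goods → Daytime Registration required.
4. seating 112 > 38; prepares food on-site → Municipal Permit required.
5. sells secondhand or consigned goods → Secondhand Dealer Certificate required.
6. seating 112 > 104 → High-Occupancy Permit required.
7. does not dispense prescription medication; seating 112 ≥ 34 → Municipal License not required.
8. does not dispense prescription medication; closes 11:00 PM, at/before 1:00 AM → Pharmacy Authorization not required.
9. closes 11:00 PM, after 9:00 PM → exempt from Secondhand Dealer Certificate.
10. does not handle hazardous materials → Operating Authorization not required.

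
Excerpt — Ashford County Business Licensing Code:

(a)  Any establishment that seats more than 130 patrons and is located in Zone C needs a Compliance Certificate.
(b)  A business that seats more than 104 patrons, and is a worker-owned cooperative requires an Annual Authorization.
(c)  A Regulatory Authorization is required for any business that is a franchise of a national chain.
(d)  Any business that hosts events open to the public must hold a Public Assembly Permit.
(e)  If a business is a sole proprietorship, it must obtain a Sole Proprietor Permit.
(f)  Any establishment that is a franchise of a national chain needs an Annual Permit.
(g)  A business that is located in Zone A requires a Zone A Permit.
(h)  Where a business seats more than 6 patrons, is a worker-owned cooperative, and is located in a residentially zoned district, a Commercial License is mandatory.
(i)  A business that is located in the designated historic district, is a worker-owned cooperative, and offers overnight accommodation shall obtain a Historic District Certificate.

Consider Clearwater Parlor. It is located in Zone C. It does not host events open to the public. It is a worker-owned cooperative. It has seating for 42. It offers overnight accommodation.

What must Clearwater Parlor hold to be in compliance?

(a) seating 42 ≤ 130; is located in Zone C → Compliance Certificate not required.
(b) seating 42 ≤ 104; is a worker-owned cooperative → Annual Authorization not required.
(c) is a worker-owned cooperative (not: is a franchise of a national chain) → Regulatory Authorization not required.
(d) does not host events open to the public → Public Assembly Permit not required.
(e) is a worker-owned cooperative (not: is a sole proprietorship) → Sole Proprietor Permit not required.
(f) is a worker-owned cooperative (not: is a franchise of a national chain) → Annual Permit not required.
(g) is located in Zone C (not: is located in Zone A) → Zone A Permit not required.
(h) seating 42 > 6; is a worker-owned cooperative; is located in Zone C (not: is located in a residentially zoned district) → Commercial License not required.
(i) is located in Zone C (not: is located in the designated historic district); is a worker-owned cooperative; offers overnight accommodation → Historic District Certificate not required.

None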